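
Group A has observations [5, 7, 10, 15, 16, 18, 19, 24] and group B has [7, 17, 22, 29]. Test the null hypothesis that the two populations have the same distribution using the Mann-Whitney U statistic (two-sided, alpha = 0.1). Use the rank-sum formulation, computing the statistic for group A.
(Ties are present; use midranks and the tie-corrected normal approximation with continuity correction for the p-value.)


Step 1: Combine and sort all 12 observations; assign midranks.
sorted (value, group): (5,X), (7,X), (7,Y), (10,X), (15,X), (16,X), (17,Y), (18,X), (19,X), (22,Y), (24,X), (29,Y)
ranks: 5->1, 7->2.5, 7->2.5, 10->4, 15->5, 16->6, 17->7, 18->8, 19->9, 22->10, 24->11, 29->12
Step 2: Rank sum for X: R1 = 1 + 2.5 + 4 + 5 + 6 + 8 + 9 + 11 = 46.5.
Step 3: U_X = R1 - n1(n1+1)/2 = 46.5 - 8*9/2 = 46.5 - 36 = 10.5.
       U_Y = n1*n2 - U_X = 32 - 10.5 = 21.5.
Step 4: Ties are present, so use the tie-corrected normal approximation (with continuity correction) for the p-value.
Step 5: p-value = 0.394938; compare to alpha = 0.1. fail to reject H0.

U_X = 10.5, p = 0.394938, fail to reject H0 at alpha = 0.1.


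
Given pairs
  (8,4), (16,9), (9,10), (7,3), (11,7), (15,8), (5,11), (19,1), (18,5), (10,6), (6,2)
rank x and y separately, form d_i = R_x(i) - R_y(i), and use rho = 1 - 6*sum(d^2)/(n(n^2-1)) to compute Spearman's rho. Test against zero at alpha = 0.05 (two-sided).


Step 1: Rank x and y separately (midranks; no ties here).
rank(x): 8->4, 16->9, 9->5, 7->3, 11->7, 15->8, 5->1, 19->11, 18->10, 10->6, 6->2
rank(y): 4->4, 9->9, 10->10, 3->3, 7->7, 8->8, 11->11, 1->1, 5->5, 6->6, 2->2
Step 2: d_i = R_x(i) - R_y(i); compute d_i^2.
  (4-4)^2=0, (9-9)^2=0, (5-10)^2=25, (3-3)^2=0, (7-7)^2=0, (8-8)^2=0, (1-11)^2=100, (11-1)^2=100, (10-5)^2=25, (6-6)^2=0, (2-2)^2=0
sum(d^2) = 250.
Step 3: rho = 1 - 6*250 / (11*(11^2 - 1)) = 1 - 1500/1320 = -0.136364.
Step 4: Under H0, t = rho * sqrt((n-2)/(1-rho^2)) = -0.4129 ~ t(9).
Step 5: Two-sided p-value from the t-distribution with 9 df = 0.689309.
Step 6: alpha = 0.05. fail to reject H0.

rho = -0.1364, p = 0.689309, fail to reject H0 at alpha = 0.05.


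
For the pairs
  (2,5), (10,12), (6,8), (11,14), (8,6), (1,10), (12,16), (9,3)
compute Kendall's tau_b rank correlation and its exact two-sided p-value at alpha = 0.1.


Step 1: Enumerate the 28 unordered pairs (i,j) with i<j and classify each by sign(x_j-x_i) * sign(y_j-y_i).
  (1,2):dx=+8,dy=+7->C; (1,3):dx=+4,dy=+3->C; (1,4):dx=+9,dy=+9->C; (1,5):dx=+6,dy=+1->C
  (1,6):dx=-1,dy=+5->D; (1,7):dx=+10,dy=+11->C; (1,8):dx=+7,dy=-2->D; (2,3):dx=-4,dy=-4->C
  (2,4):dx=+1,dy=+2->C; (2,5):dx=-2,dy=-6->C; (2,6):dx=-9,dy=-2->C; (2,7):dx=+2,dy=+4->C
  (2,8):dx=-1,dy=-9->C; (3,4):dx=+5,dy=+6->C; (3,5):dx=+2,dy=-2->D; (3,6):dx=-5,dy=+2->D
  (3,7):dx=+6,dy=+8->C; (3,8):dx=+3,dy=-5->D; (4,5):dx=-3,dy=-8->C; (4,6):dx=-10,dy=-4->C
  (4,7):dx=+1,dy=+2->C; (4,8):dx=-2,dy=-11->C; (5,6):dx=-7,dy=+4->D; (5,7):dx=+4,dy=+10->C
  (5,8):dx=+1,dy=-3->D; (6,7):dx=+11,dy=+6->C; (6,8):dx=+8,dy=-7->D; (7,8):dx=-3,dy=-13->C
Step 2: C = 20, D = 8, total pairs = 28.
Step 3: tau = (C - D)/(n(n-1)/2) = (20 - 8)/28 = 0.428571.
Step 4: Exact two-sided p-value (enumerate n! = 40320 permutations of y under H0): p = 0.178869.
Step 5: alpha = 0.1. fail to reject H0.

tau_b = 0.4286 (C=20, D=8), p = 0.178869, fail to reject H0.


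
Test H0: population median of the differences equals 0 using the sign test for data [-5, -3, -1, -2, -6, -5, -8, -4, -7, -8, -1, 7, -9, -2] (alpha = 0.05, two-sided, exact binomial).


Step 1: Discard zero differences. Original n = 14; n_eff = number of nonzero differences = 14.
Nonzero differences (with sign): -5, -3, -1, -2, -6, -5, -8, -4, -7, -8, -1, +7, -9, -2
Step 2: Count signs: positive = 1, negative = 13.
Step 3: Under H0: P(positive) = 0.5, so the number of positives S ~ Bin(14, 0.5).
Step 4: Two-sided exact p-value = sum of Bin(14,0.5) probabilities at or below the observed probability = 0.001831.
Step 5: alpha = 0.05. reject H0.

n_eff = 14, pos = 1, neg = 13, p = 0.001831, reject H0.


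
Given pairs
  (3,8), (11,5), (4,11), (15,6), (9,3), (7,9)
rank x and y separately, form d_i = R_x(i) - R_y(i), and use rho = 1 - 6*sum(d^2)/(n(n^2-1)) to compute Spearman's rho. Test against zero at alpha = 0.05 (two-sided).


Step 1: Rank x and y separately (midranks; no ties here).
rank(x): 3->1, 11->5, 4->2, 15->6, 9->4, 7->3
rank(y): 8->4, 5->2, 11->6, 6->3, 3->1, 9->5
Step 2: d_i = R_x(i) - R_y(i); compute d_i^2.
  (1-4)^2=9, (5-2)^2=9, (2-6)^2=16, (6-3)^2=9, (4-1)^2=9, (3-5)^2=4
sum(d^2) = 56.
Step 3: rho = 1 - 6*56 / (6*(6^2 - 1)) = 1 - 336/210 = -0.600000.
Step 4: Under H0, t = rho * sqrt((n-2)/(1-rho^2)) = -1.5000 ~ t(4).
Step 5: Two-sided p-value from the t-distribution with 4 df = 0.208000.
Step 6: alpha = 0.05. fail to reject H0.

rho = -0.6000, p = 0.208000, fail to reject H0 at alpha = 0.05.


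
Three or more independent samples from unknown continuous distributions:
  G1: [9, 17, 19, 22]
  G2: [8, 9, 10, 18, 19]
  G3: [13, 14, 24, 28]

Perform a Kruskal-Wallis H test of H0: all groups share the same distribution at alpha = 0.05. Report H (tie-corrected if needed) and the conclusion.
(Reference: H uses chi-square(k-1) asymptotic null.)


Step 1: Combine all N = 13 observations and assign midranks.
sorted (value, group, rank): (8,G2,1), (9,G1,2.5), (9,G2,2.5), (10,G2,4), (13,G3,5), (14,G3,6), (17,G1,7), (18,G2,8), (19,G1,9.5), (19,G2,9.5), (22,G1,11), (24,G3,12), (28,G3,13)
Step 2: Sum ranks within each group.
R_1 = 30 (n_1 = 4)
R_2 = 25 (n_2 = 5)
R_3 = 36 (n_3 = 4)
Step 3: H = 12/(N(N+1)) * sum(R_i^2/n_i) - 3(N+1)
     = 12/(13*14) * (30^2/4 + 25^2/5 + 36^2/4) - 3*14
     = 0.065934 * 674 - 42
     = 2.439560.
Step 4: Ties present; correction factor C = 1 - 12/(13^3 - 13) = 0.994505. Corrected H = 2.439560 / 0.994505 = 2.453039.
Step 5: Under H0, H ~ chi^2(2); p-value = 0.293312.
Step 6: alpha = 0.05. fail to reject H0.

H = 2.4530, df = 2, p = 0.293312, fail to reject H0.


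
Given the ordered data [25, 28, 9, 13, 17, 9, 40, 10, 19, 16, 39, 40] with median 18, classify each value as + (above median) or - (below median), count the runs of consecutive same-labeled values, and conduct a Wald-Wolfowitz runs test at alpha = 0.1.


Step 1: Compute median = 18; label A = above, B = below.
Labels in order: AABBBBABABAA  (n_A = 6, n_B = 6)
Step 2: Count runs R = 7.
Step 3: Under H0 (random ordering), E[R] = 2*n_A*n_B/(n_A+n_B) + 1 = 2*6*6/12 + 1 = 7.0000.
        Var[R] = 2*n_A*n_B*(2*n_A*n_B - n_A - n_B) / ((n_A+n_B)^2 * (n_A+n_B-1)) = 4320/1584 = 2.7273.
        SD[R] = 1.6514.
Step 4: R = E[R], so z = 0 with no continuity correction.
Step 5: Two-sided p-value via normal approximation = 2*(1 - Phi(|z|)) = 1.000000.
Step 6: alpha = 0.1. fail to reject H0.

R = 7, z = 0.0000, p = 1.000000, fail to reject H0.


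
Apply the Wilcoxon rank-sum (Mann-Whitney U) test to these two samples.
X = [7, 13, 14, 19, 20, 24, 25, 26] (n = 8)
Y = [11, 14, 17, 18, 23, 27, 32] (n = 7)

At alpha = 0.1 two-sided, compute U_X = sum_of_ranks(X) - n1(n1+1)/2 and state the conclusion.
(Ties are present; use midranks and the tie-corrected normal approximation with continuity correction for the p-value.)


Step 1: Combine and sort all 15 observations; assign midranks.
sorted (value, group): (7,X), (11,Y), (13,X), (14,X), (14,Y), (17,Y), (18,Y), (19,X), (20,X), (23,Y), (24,X), (25,X), (26,X), (27,Y), (32,Y)
ranks: 7->1, 11->2, 13->3, 14->4.5, 14->4.5, 17->6, 18->7, 19->8, 20->9, 23->10, 24->11, 25->12, 26->13, 27->14, 32->15
Step 2: Rank sum for X: R1 = 1 + 3 + 4.5 + 8 + 9 + 11 + 12 + 13 = 61.5.
Step 3: U_X = R1 - n1(n1+1)/2 = 61.5 - 8*9/2 = 61.5 - 36 = 25.5.
       U_Y = n1*n2 - U_X = 56 - 25.5 = 30.5.
Step 4: Ties are present, so use the tie-corrected normal approximation (with continuity correction) for the p-value.
Step 5: p-value = 0.816801; compare to alpha = 0.1. fail to reject H0.

U_X = 25.5, p = 0.816801, fail to reject H0 at alpha = 0.1.


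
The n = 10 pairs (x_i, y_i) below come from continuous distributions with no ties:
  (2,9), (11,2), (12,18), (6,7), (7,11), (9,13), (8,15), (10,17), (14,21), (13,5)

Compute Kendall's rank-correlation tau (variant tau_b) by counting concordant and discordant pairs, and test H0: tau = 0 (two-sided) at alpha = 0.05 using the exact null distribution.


Step 1: Enumerate the 45 unordered pairs (i,j) with i<j and classify each by sign(x_j-x_i) * sign(y_j-y_i).
  (1,2):dx=+9,dy=-7->D; (1,3):dx=+10,dy=+9->C; (1,4):dx=+4,dy=-2->D; (1,5):dx=+5,dy=+2->C
  (1,6):dx=+7,dy=+4->C; (1,7):dx=+6,dy=+6->C; (1,8):dx=+8,dy=+8->C; (1,9):dx=+12,dy=+12->C
  (1,10):dx=+11,dy=-4->D; (2,3):dx=+1,dy=+16->C; (2,4):dx=-5,dy=+5->D; (2,5):dx=-4,dy=+9->D
  (2,6):dx=-2,dy=+11->D; (2,7):dx=-3,dy=+13->D; (2,8):dx=-1,dy=+15->D; (2,9):dx=+3,dy=+19->C
  (2,10):dx=+2,dy=+3->C; (3,4):dx=-6,dy=-11->C; (3,5):dx=-5,dy=-7->C; (3,6):dx=-3,dy=-5->C
  (3,7):dx=-4,dy=-3->C; (3,8):dx=-2,dy=-1->C; (3,9):dx=+2,dy=+3->C; (3,10):dx=+1,dy=-13->D
  (4,5):dx=+1,dy=+4->C; (4,6):dx=+3,dy=+6->C; (4,7):dx=+2,dy=+8->C; (4,8):dx=+4,dy=+10->C
  (4,9):dx=+8,dy=+14->C; (4,10):dx=+7,dy=-2->D; (5,6):dx=+2,dy=+2->C; (5,7):dx=+1,dy=+4->C
  (5,8):dx=+3,dy=+6->C; (5,9):dx=+7,dy=+10->C; (5,10):dx=+6,dy=-6->D; (6,7):dx=-1,dy=+2->D
  (6,8):dx=+1,dy=+4->C; (6,9):dx=+5,dy=+8->C; (6,10):dx=+4,dy=-8->D; (7,8):dx=+2,dy=+2->C
  (7,9):dx=+6,dy=+6->C; (7,10):dx=+5,dy=-10->D; (8,9):dx=+4,dy=+4->C; (8,10):dx=+3,dy=-12->D
  (9,10):dx=-1,dy=-16->C
Step 2: C = 30, D = 15, total pairs = 45.
Step 3: tau = (C - D)/(n(n-1)/2) = (30 - 15)/45 = 0.333333.
Step 4: Exact two-sided p-value (enumerate n! = 3628800 permutations of y under H0): p = 0.216373.
Step 5: alpha = 0.05. fail to reject H0.

tau_b = 0.3333 (C=30, D=15), p = 0.216373, fail to reject H0.


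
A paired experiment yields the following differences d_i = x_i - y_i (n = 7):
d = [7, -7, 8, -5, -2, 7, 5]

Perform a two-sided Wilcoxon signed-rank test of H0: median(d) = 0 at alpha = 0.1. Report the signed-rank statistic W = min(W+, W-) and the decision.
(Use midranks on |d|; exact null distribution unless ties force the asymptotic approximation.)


Step 1: Drop any zero differences (none here) and take |d_i|.
|d| = [7, 7, 8, 5, 2, 7, 5]
Step 2: Midrank |d_i| (ties get averaged ranks).
ranks: |7|->5, |7|->5, |8|->7, |5|->2.5, |2|->1, |7|->5, |5|->2.5
Step 3: Attach original signs; sum ranks with positive sign and with negative sign.
W+ = 5 + 7 + 5 + 2.5 = 19.5
W- = 5 + 2.5 + 1 = 8.5
(Check: W+ + W- = 28 should equal n(n+1)/2 = 28.)
Step 4: Test statistic W = min(W+, W-) = 8.5.
Step 5: Ties in |d|, so use the tie-corrected normal approximation.
        E[W] = n(n+1)/4 = 7*8/4 = 14.
        Tie groups: |d|=5 (t=2), |d|=7 (t=3); sum(t^3 - t) = 30.
        Var[W] = n(n+1)(2n+1)/24 - sum(t^3-t)/48 = 840/24 - 30/48 = 34.375.
        z = (W - E[W]) / sqrt(Var[W]) = (8.5 - 14) / 5.8630 = -0.9381.
        Two-sided p = 2*Phi(z) = 0.348202.
Step 6: alpha = 0.1. fail to reject H0.

W+ = 19.5, W- = 8.5, W = min = 8.5, p = 0.348202, fail to reject H0.


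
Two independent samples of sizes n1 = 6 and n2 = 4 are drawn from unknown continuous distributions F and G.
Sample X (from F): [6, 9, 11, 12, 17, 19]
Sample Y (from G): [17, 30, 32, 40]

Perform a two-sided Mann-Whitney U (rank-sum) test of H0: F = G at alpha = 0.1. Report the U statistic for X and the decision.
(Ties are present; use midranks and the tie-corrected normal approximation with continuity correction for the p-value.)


Step 1: Combine and sort all 10 observations; assign midranks.
sorted (value, group): (6,X), (9,X), (11,X), (12,X), (17,X), (17,Y), (19,X), (30,Y), (32,Y), (40,Y)
ranks: 6->1, 9->2, 11->3, 12->4, 17->5.5, 17->5.5, 19->7, 30->8, 32->9, 40->10
Step 2: Rank sum for X: R1 = 1 + 2 + 3 + 4 + 5.5 + 7 = 22.5.
Step 3: U_X = R1 - n1(n1+1)/2 = 22.5 - 6*7/2 = 22.5 - 21 = 1.5.
       U_Y = n1*n2 - U_X = 24 - 1.5 = 22.5.
Step 4: Ties are present, so use the tie-corrected normal approximation (with continuity correction) for the p-value.
Step 5: p-value = 0.032476; compare to alpha = 0.1. reject H0.

U_X = 1.5, p = 0.032476, reject H0 at alpha = 0.1.


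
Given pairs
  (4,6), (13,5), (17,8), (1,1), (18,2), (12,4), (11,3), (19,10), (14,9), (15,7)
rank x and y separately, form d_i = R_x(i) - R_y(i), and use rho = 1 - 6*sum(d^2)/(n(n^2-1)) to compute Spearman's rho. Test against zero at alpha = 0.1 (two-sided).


Step 1: Rank x and y separately (midranks; no ties here).
rank(x): 4->2, 13->5, 17->8, 1->1, 18->9, 12->4, 11->3, 19->10, 14->6, 15->7
rank(y): 6->6, 5->5, 8->8, 1->1, 2->2, 4->4, 3->3, 10->10, 9->9, 7->7
Step 2: d_i = R_x(i) - R_y(i); compute d_i^2.
  (2-6)^2=16, (5-5)^2=0, (8-8)^2=0, (1-1)^2=0, (9-2)^2=49, (4-4)^2=0, (3-3)^2=0, (10-10)^2=0, (6-9)^2=9, (7-7)^2=0
sum(d^2) = 74.
Step 3: rho = 1 - 6*74 / (10*(10^2 - 1)) = 1 - 444/990 = 0.551515.
Step 4: Under H0, t = rho * sqrt((n-2)/(1-rho^2)) = 1.8700 ~ t(8).
Step 5: Two-sided p-value from the t-distribution with 8 df = 0.098401.
Step 6: alpha = 0.1. reject H0.

rho = 0.5515, p = 0.098401, reject H0 at alpha = 0.1.


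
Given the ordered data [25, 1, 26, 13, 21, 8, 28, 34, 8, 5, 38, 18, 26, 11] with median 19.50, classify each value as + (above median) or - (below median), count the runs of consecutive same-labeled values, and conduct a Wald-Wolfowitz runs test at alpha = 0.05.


Step 1: Compute median = 19.50; label A = above, B = below.
Labels in order: ABABABAABBABAB  (n_A = 7, n_B = 7)
Step 2: Count runs R = 12.
Step 3: Under H0 (random ordering), E[R] = 2*n_A*n_B/(n_A+n_B) + 1 = 2*7*7/14 + 1 = 8.0000.
        Var[R] = 2*n_A*n_B*(2*n_A*n_B - n_A - n_B) / ((n_A+n_B)^2 * (n_A+n_B-1)) = 8232/2548 = 3.2308.
        SD[R] = 1.7974.
Step 4: Continuity-corrected z = (R - 0.5 - E[R]) / SD[R] = (12 - 0.5 - 8.0000) / 1.7974 = 1.9472.
Step 5: Two-sided p-value via normal approximation = 2*(1 - Phi(|z|)) = 0.051508.
Step 6: alpha = 0.05. fail to reject H0.

R = 12, z = 1.9472, p = 0.051508, fail to reject H0.


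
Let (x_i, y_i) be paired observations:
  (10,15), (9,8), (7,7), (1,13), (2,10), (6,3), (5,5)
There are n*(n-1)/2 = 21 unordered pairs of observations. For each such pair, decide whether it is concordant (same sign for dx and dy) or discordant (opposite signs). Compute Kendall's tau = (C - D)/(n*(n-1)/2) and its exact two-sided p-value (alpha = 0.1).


Step 1: Enumerate the 21 unordered pairs (i,j) with i<j and classify each by sign(x_j-x_i) * sign(y_j-y_i).
  (1,2):dx=-1,dy=-7->C; (1,3):dx=-3,dy=-8->C; (1,4):dx=-9,dy=-2->C; (1,5):dx=-8,dy=-5->C
  (1,6):dx=-4,dy=-12->C; (1,7):dx=-5,dy=-10->C; (2,3):dx=-2,dy=-1->C; (2,4):dx=-8,dy=+5->D
  (2,5):dx=-7,dy=+2->D; (2,6):dx=-3,dy=-5->C; (2,7):dx=-4,dy=-3->C; (3,4):dx=-6,dy=+6->D
  (3,5):dx=-5,dy=+3->D; (3,6):dx=-1,dy=-4->C; (3,7):dx=-2,dy=-2->C; (4,5):dx=+1,dy=-3->D
  (4,6):dx=+5,dy=-10->D; (4,7):dx=+4,dy=-8->D; (5,6):dx=+4,dy=-7->D; (5,7):dx=+3,dy=-5->D
  (6,7):dx=-1,dy=+2->D
Step 2: C = 11, D = 10, total pairs = 21.
Step 3: tau = (C - D)/(n(n-1)/2) = (11 - 10)/21 = 0.047619.
Step 4: Exact two-sided p-value (enumerate n! = 5040 permutations of y under H0): p = 1.000000.
Step 5: alpha = 0.1. fail to reject H0.

tau_b = 0.0476 (C=11, D=10), p = 1.000000, fail to reject H0.


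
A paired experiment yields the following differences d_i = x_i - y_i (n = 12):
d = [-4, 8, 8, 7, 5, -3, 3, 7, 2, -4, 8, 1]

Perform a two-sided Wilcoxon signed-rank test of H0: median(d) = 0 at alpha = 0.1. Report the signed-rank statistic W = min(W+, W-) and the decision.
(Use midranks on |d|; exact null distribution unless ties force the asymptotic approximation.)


Step 1: Drop any zero differences (none here) and take |d_i|.
|d| = [4, 8, 8, 7, 5, 3, 3, 7, 2, 4, 8, 1]
Step 2: Midrank |d_i| (ties get averaged ranks).
ranks: |4|->5.5, |8|->11, |8|->11, |7|->8.5, |5|->7, |3|->3.5, |3|->3.5, |7|->8.5, |2|->2, |4|->5.5, |8|->11, |1|->1
Step 3: Attach original signs; sum ranks with positive sign and with negative sign.
W+ = 11 + 11 + 8.5 + 7 + 3.5 + 8.5 + 2 + 11 + 1 = 63.5
W- = 5.5 + 3.5 + 5.5 = 14.5
(Check: W+ + W- = 78 should equal n(n+1)/2 = 78.)
Step 4: Test statistic W = min(W+, W-) = 14.5.
Step 5: Ties in |d|, so use the tie-corrected normal approximation.
        E[W] = n(n+1)/4 = 12*13/4 = 39.
        Tie groups: |d|=3 (t=2), |d|=4 (t=2), |d|=7 (t=2), |d|=8 (t=3); sum(t^3 - t) = 42.
        Var[W] = n(n+1)(2n+1)/24 - sum(t^3-t)/48 = 3900/24 - 42/48 = 161.625.
        z = (W - E[W]) / sqrt(Var[W]) = (14.5 - 39) / 12.7132 = -1.9271.
        Two-sided p = 2*Phi(z) = 0.053963.
Step 6: alpha = 0.1. reject H0.

W+ = 63.5, W- = 14.5, W = min = 14.5, p = 0.053963, reject H0.


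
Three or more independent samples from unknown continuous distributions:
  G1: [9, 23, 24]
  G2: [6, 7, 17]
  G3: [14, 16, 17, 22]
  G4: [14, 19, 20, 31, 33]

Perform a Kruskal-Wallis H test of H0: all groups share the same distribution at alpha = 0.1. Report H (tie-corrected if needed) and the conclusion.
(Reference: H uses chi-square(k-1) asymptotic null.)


Step 1: Combine all N = 15 observations and assign midranks.
sorted (value, group, rank): (6,G2,1), (7,G2,2), (9,G1,3), (14,G3,4.5), (14,G4,4.5), (16,G3,6), (17,G2,7.5), (17,G3,7.5), (19,G4,9), (20,G4,10), (22,G3,11), (23,G1,12), (24,G1,13), (31,G4,14), (33,G4,15)
Step 2: Sum ranks within each group.
R_1 = 28 (n_1 = 3)
R_2 = 10.5 (n_2 = 3)
R_3 = 29 (n_3 = 4)
R_4 = 52.5 (n_4 = 5)
Step 3: H = 12/(N(N+1)) * sum(R_i^2/n_i) - 3(N+1)
     = 12/(15*16) * (28^2/3 + 10.5^2/3 + 29^2/4 + 52.5^2/5) - 3*16
     = 0.050000 * 1059.58 - 48
     = 4.979167.
Step 4: Ties present; correction factor C = 1 - 12/(15^3 - 15) = 0.996429. Corrected H = 4.979167 / 0.996429 = 4.997013.
Step 5: Under H0, H ~ chi^2(3); p-value = 0.172016.
Step 6: alpha = 0.1. fail to reject H0.

H = 4.9970, df = 3, p = 0.172016, fail to reject H0.


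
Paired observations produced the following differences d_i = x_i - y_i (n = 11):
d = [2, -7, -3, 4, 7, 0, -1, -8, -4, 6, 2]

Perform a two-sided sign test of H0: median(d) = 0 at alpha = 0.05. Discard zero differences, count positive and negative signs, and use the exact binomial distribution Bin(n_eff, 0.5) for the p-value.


Step 1: Discard zero differences. Original n = 11; n_eff = number of nonzero differences = 10.
Nonzero differences (with sign): +2, -7, -3, +4, +7, -1, -8, -4, +6, +2
Step 2: Count signs: positive = 5, negative = 5.
Step 3: Under H0: P(positive) = 0.5, so the number of positives S ~ Bin(10, 0.5).
Step 4: Two-sided exact p-value = sum of Bin(10,0.5) probabilities at or below the observed probability = 1.000000.
Step 5: alpha = 0.05. fail to reject H0.

n_eff = 10, pos = 5, neg = 5, p = 1.000000, fail to reject H0.


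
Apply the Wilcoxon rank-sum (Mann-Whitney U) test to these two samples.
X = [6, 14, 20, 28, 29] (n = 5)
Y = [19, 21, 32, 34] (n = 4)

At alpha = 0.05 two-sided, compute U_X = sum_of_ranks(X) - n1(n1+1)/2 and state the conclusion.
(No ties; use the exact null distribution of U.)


Step 1: Combine and sort all 9 observations; assign midranks.
sorted (value, group): (6,X), (14,X), (19,Y), (20,X), (21,Y), (28,X), (29,X), (32,Y), (34,Y)
ranks: 6->1, 14->2, 19->3, 20->4, 21->5, 28->6, 29->7, 32->8, 34->9
Step 2: Rank sum for X: R1 = 1 + 2 + 4 + 6 + 7 = 20.
Step 3: U_X = R1 - n1(n1+1)/2 = 20 - 5*6/2 = 20 - 15 = 5.
       U_Y = n1*n2 - U_X = 20 - 5 = 15.
Step 4: No ties, so the exact null distribution of U (based on enumerating the C(9,5) = 126 equally likely rank assignments) gives the two-sided p-value.
Step 5: p-value = 0.285714; compare to alpha = 0.05. fail to reject H0.

U_X = 5, p = 0.285714, fail to reject H0 at alpha = 0.05.


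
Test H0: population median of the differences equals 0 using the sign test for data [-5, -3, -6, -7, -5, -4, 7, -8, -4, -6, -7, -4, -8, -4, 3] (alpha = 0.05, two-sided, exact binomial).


Step 1: Discard zero differences. Original n = 15; n_eff = number of nonzero differences = 15.
Nonzero differences (with sign): -5, -3, -6, -7, -5, -4, +7, -8, -4, -6, -7, -4, -8, -4, +3
Step 2: Count signs: positive = 2, negative = 13.
Step 3: Under H0: P(positive) = 0.5, so the number of positives S ~ Bin(15, 0.5).
Step 4: Two-sided exact p-value = sum of Bin(15,0.5) probabilities at or below the observed probability = 0.007385.
Step 5: alpha = 0.05. reject H0.

n_eff = 15, pos = 2, neg = 13, p = 0.007385, reject H0.


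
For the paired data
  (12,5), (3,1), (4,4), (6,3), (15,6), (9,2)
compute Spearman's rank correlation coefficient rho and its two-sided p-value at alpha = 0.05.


Step 1: Rank x and y separately (midranks; no ties here).
rank(x): 12->5, 3->1, 4->2, 6->3, 15->6, 9->4
rank(y): 5->5, 1->1, 4->4, 3->3, 6->6, 2->2
Step 2: d_i = R_x(i) - R_y(i); compute d_i^2.
  (5-5)^2=0, (1-1)^2=0, (2-4)^2=4, (3-3)^2=0, (6-6)^2=0, (4-2)^2=4
sum(d^2) = 8.
Step 3: rho = 1 - 6*8 / (6*(6^2 - 1)) = 1 - 48/210 = 0.771429.
Step 4: Under H0, t = rho * sqrt((n-2)/(1-rho^2)) = 2.4247 ~ t(4).
Step 5: Two-sided p-value from the t-distribution with 4 df = 0.072397.
Step 6: alpha = 0.05. fail to reject H0.

rho = 0.7714, p = 0.072397, fail to reject H0 at alpha = 0.05.


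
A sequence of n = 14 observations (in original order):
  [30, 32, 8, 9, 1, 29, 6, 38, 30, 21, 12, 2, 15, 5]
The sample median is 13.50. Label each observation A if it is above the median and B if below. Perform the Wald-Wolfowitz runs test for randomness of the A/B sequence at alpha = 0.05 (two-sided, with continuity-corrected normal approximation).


Step 1: Compute median = 13.50; label A = above, B = below.
Labels in order: AABBBABAAABBAB  (n_A = 7, n_B = 7)
Step 2: Count runs R = 8.
Step 3: Under H0 (random ordering), E[R] = 2*n_A*n_B/(n_A+n_B) + 1 = 2*7*7/14 + 1 = 8.0000.
        Var[R] = 2*n_A*n_B*(2*n_A*n_B - n_A - n_B) / ((n_A+n_B)^2 * (n_A+n_B-1)) = 8232/2548 = 3.2308.
        SD[R] = 1.7974.
Step 4: R = E[R], so z = 0 with no continuity correction.
Step 5: Two-sided p-value via normal approximation = 2*(1 - Phi(|z|)) = 1.000000.
Step 6: alpha = 0.05. fail to reject H0.

R = 8, z = 0.0000, p = 1.000000, fail to reject H0.


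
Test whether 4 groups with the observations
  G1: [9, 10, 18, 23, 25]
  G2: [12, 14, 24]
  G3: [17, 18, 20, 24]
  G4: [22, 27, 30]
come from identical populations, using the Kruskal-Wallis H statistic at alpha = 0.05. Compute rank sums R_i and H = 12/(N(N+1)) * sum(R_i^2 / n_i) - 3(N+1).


Step 1: Combine all N = 15 observations and assign midranks.
sorted (value, group, rank): (9,G1,1), (10,G1,2), (12,G2,3), (14,G2,4), (17,G3,5), (18,G1,6.5), (18,G3,6.5), (20,G3,8), (22,G4,9), (23,G1,10), (24,G2,11.5), (24,G3,11.5), (25,G1,13), (27,G4,14), (30,G4,15)
Step 2: Sum ranks within each group.
R_1 = 32.5 (n_1 = 5)
R_2 = 18.5 (n_2 = 3)
R_3 = 31 (n_3 = 4)
R_4 = 38 (n_4 = 3)
Step 3: H = 12/(N(N+1)) * sum(R_i^2/n_i) - 3(N+1)
     = 12/(15*16) * (32.5^2/5 + 18.5^2/3 + 31^2/4 + 38^2/3) - 3*16
     = 0.050000 * 1046.92 - 48
     = 4.345833.
Step 4: Ties present; correction factor C = 1 - 12/(15^3 - 15) = 0.996429. Corrected H = 4.345833 / 0.996429 = 4.361410.
Step 5: Under H0, H ~ chi^2(3); p-value = 0.224990.
Step 6: alpha = 0.05. fail to reject H0.

H = 4.3614, df = 3, p = 0.224990, fail to reject H0.


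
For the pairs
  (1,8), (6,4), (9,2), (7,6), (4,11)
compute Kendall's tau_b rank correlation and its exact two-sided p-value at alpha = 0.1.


Step 1: Enumerate the 10 unordered pairs (i,j) with i<j and classify each by sign(x_j-x_i) * sign(y_j-y_i).
  (1,2):dx=+5,dy=-4->D; (1,3):dx=+8,dy=-6->D; (1,4):dx=+6,dy=-2->D; (1,5):dx=+3,dy=+3->C
  (2,3):dx=+3,dy=-2->D; (2,4):dx=+1,dy=+2->C; (2,5):dx=-2,dy=+7->D; (3,4):dx=-2,dy=+4->D
  (3,5):dx=-5,dy=+9->D; (4,5):dx=-3,dy=+5->D
Step 2: C = 2, D = 8, total pairs = 10.
Step 3: tau = (C - D)/(n(n-1)/2) = (2 - 8)/10 = -0.600000.
Step 4: Exact two-sided p-value (enumerate n! = 120 permutations of y under H0): p = 0.233333.
Step 5: alpha = 0.1. fail to reject H0.

tau_b = -0.6000 (C=2, D=8), p = 0.233333, fail to reject H0.


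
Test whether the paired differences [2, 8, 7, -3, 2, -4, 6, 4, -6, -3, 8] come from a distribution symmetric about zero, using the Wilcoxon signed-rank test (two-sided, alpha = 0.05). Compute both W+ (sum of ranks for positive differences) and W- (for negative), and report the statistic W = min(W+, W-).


Step 1: Drop any zero differences (none here) and take |d_i|.
|d| = [2, 8, 7, 3, 2, 4, 6, 4, 6, 3, 8]
Step 2: Midrank |d_i| (ties get averaged ranks).
ranks: |2|->1.5, |8|->10.5, |7|->9, |3|->3.5, |2|->1.5, |4|->5.5, |6|->7.5, |4|->5.5, |6|->7.5, |3|->3.5, |8|->10.5
Step 3: Attach original signs; sum ranks with positive sign and with negative sign.
W+ = 1.5 + 10.5 + 9 + 1.5 + 7.5 + 5.5 + 10.5 = 46
W- = 3.5 + 5.5 + 7.5 + 3.5 = 20
(Check: W+ + W- = 66 should equal n(n+1)/2 = 66.)
Step 4: Test statistic W = min(W+, W-) = 20.
Step 5: Ties in |d|, so use the tie-corrected normal approximation.
        E[W] = n(n+1)/4 = 11*12/4 = 33.
        Tie groups: |d|=2 (t=2), |d|=3 (t=2), |d|=4 (t=2), |d|=6 (t=2), |d|=8 (t=2); sum(t^3 - t) = 30.
        Var[W] = n(n+1)(2n+1)/24 - sum(t^3-t)/48 = 3036/24 - 30/48 = 125.875.
        z = (W - E[W]) / sqrt(Var[W]) = (20 - 33) / 11.2194 = -1.1587.
        Two-sided p = 2*Phi(z) = 0.246576.
Step 6: alpha = 0.05. fail to reject H0.

W+ = 46, W- = 20, W = min = 20, p = 0.246576, fail to reject H0.


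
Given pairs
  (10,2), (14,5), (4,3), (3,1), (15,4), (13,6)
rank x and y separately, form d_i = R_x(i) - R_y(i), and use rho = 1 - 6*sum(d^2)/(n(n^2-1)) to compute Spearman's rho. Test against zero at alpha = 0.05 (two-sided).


Step 1: Rank x and y separately (midranks; no ties here).
rank(x): 10->3, 14->5, 4->2, 3->1, 15->6, 13->4
rank(y): 2->2, 5->5, 3->3, 1->1, 4->4, 6->6
Step 2: d_i = R_x(i) - R_y(i); compute d_i^2.
  (3-2)^2=1, (5-5)^2=0, (2-3)^2=1, (1-1)^2=0, (6-4)^2=4, (4-6)^2=4
sum(d^2) = 10.
Step 3: rho = 1 - 6*10 / (6*(6^2 - 1)) = 1 - 60/210 = 0.714286.
Step 4: Under H0, t = rho * sqrt((n-2)/(1-rho^2)) = 2.0412 ~ t(4).
Step 5: Two-sided p-value from the t-distribution with 4 df = 0.110787.
Step 6: alpha = 0.05. fail to reject H0.

rho = 0.7143, p = 0.110787, fail to reject H0 at alpha = 0.05.


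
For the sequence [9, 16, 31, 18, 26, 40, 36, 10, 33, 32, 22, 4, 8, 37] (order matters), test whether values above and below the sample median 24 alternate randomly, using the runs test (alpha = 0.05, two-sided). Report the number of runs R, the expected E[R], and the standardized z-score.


Step 1: Compute median = 24; label A = above, B = below.
Labels in order: BBABAAABAABBBA  (n_A = 7, n_B = 7)
Step 2: Count runs R = 8.
Step 3: Under H0 (random ordering), E[R] = 2*n_A*n_B/(n_A+n_B) + 1 = 2*7*7/14 + 1 = 8.0000.
        Var[R] = 2*n_A*n_B*(2*n_A*n_B - n_A - n_B) / ((n_A+n_B)^2 * (n_A+n_B-1)) = 8232/2548 = 3.2308.
        SD[R] = 1.7974.
Step 4: R = E[R], so z = 0 with no continuity correction.
Step 5: Two-sided p-value via normal approximation = 2*(1 - Phi(|z|)) = 1.000000.
Step 6: alpha = 0.05. fail to reject H0.

R = 8, z = 0.0000, p = 1.000000, fail to reject H0.


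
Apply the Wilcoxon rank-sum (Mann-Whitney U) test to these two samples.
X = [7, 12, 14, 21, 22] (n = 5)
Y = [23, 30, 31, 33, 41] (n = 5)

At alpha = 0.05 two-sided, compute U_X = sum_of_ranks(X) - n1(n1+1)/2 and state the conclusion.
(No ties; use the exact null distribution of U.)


Step 1: Combine and sort all 10 observations; assign midranks.
sorted (value, group): (7,X), (12,X), (14,X), (21,X), (22,X), (23,Y), (30,Y), (31,Y), (33,Y), (41,Y)
ranks: 7->1, 12->2, 14->3, 21->4, 22->5, 23->6, 30->7, 31->8, 33->9, 41->10
Step 2: Rank sum for X: R1 = 1 + 2 + 3 + 4 + 5 = 15.
Step 3: U_X = R1 - n1(n1+1)/2 = 15 - 5*6/2 = 15 - 15 = 0.
       U_Y = n1*n2 - U_X = 25 - 0 = 25.
Step 4: No ties, so the exact null distribution of U (based on enumerating the C(10,5) = 252 equally likely rank assignments) gives the two-sided p-value.
Step 5: p-value = 0.007937; compare to alpha = 0.05. reject H0.

U_X = 0, p = 0.007937, reject H0 at alpha = 0.05.


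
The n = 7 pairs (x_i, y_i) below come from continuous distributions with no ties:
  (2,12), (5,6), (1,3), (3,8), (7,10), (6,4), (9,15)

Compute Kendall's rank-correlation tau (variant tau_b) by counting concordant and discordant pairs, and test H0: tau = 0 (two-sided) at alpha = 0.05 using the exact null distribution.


Step 1: Enumerate the 21 unordered pairs (i,j) with i<j and classify each by sign(x_j-x_i) * sign(y_j-y_i).
  (1,2):dx=+3,dy=-6->D; (1,3):dx=-1,dy=-9->C; (1,4):dx=+1,dy=-4->D; (1,5):dx=+5,dy=-2->D
  (1,6):dx=+4,dy=-8->D; (1,7):dx=+7,dy=+3->C; (2,3):dx=-4,dy=-3->C; (2,4):dx=-2,dy=+2->D
  (2,5):dx=+2,dy=+4->C; (2,6):dx=+1,dy=-2->D; (2,7):dx=+4,dy=+9->C; (3,4):dx=+2,dy=+5->C
  (3,5):dx=+6,dy=+7->C; (3,6):dx=+5,dy=+1->C; (3,7):dx=+8,dy=+12->C; (4,5):dx=+4,dy=+2->C
  (4,6):dx=+3,dy=-4->D; (4,7):dx=+6,dy=+7->C; (5,6):dx=-1,dy=-6->C; (5,7):dx=+2,dy=+5->C
  (6,7):dx=+3,dy=+11->C
Step 2: C = 14, D = 7, total pairs = 21.
Step 3: tau = (C - D)/(n(n-1)/2) = (14 - 7)/21 = 0.333333.
Step 4: Exact two-sided p-value (enumerate n! = 5040 permutations of y under H0): p = 0.381349.
Step 5: alpha = 0.05. fail to reject H0.

tau_b = 0.3333 (C=14, D=7), p = 0.381349, fail to reject H0.


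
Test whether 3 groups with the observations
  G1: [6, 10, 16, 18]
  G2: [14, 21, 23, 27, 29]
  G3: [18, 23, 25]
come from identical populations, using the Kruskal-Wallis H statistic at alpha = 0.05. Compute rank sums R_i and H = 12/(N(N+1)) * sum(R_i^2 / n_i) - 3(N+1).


Step 1: Combine all N = 12 observations and assign midranks.
sorted (value, group, rank): (6,G1,1), (10,G1,2), (14,G2,3), (16,G1,4), (18,G1,5.5), (18,G3,5.5), (21,G2,7), (23,G2,8.5), (23,G3,8.5), (25,G3,10), (27,G2,11), (29,G2,12)
Step 2: Sum ranks within each group.
R_1 = 12.5 (n_1 = 4)
R_2 = 41.5 (n_2 = 5)
R_3 = 24 (n_3 = 3)
Step 3: H = 12/(N(N+1)) * sum(R_i^2/n_i) - 3(N+1)
     = 12/(12*13) * (12.5^2/4 + 41.5^2/5 + 24^2/3) - 3*13
     = 0.076923 * 575.513 - 39
     = 5.270192.
Step 4: Ties present; correction factor C = 1 - 12/(12^3 - 12) = 0.993007. Corrected H = 5.270192 / 0.993007 = 5.307306.
Step 5: Under H0, H ~ chi^2(2); p-value = 0.070394.
Step 6: alpha = 0.05. fail to reject H0.

H = 5.3073, df = 2, p = 0.070394, fail to reject H0.


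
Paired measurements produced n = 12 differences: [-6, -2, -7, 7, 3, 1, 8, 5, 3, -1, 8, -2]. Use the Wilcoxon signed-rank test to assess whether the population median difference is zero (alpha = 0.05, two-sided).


Step 1: Drop any zero differences (none here) and take |d_i|.
|d| = [6, 2, 7, 7, 3, 1, 8, 5, 3, 1, 8, 2]
Step 2: Midrank |d_i| (ties get averaged ranks).
ranks: |6|->8, |2|->3.5, |7|->9.5, |7|->9.5, |3|->5.5, |1|->1.5, |8|->11.5, |5|->7, |3|->5.5, |1|->1.5, |8|->11.5, |2|->3.5
Step 3: Attach original signs; sum ranks with positive sign and with negative sign.
W+ = 9.5 + 5.5 + 1.5 + 11.5 + 7 + 5.5 + 11.5 = 52
W- = 8 + 3.5 + 9.5 + 1.5 + 3.5 = 26
(Check: W+ + W- = 78 should equal n(n+1)/2 = 78.)
Step 4: Test statistic W = min(W+, W-) = 26.
Step 5: Ties in |d|, so use the tie-corrected normal approximation.
        E[W] = n(n+1)/4 = 12*13/4 = 39.
        Tie groups: |d|=1 (t=2), |d|=2 (t=2), |d|=3 (t=2), |d|=7 (t=2), |d|=8 (t=2); sum(t^3 - t) = 30.
        Var[W] = n(n+1)(2n+1)/24 - sum(t^3-t)/48 = 3900/24 - 30/48 = 161.875.
        z = (W - E[W]) / sqrt(Var[W]) = (26 - 39) / 12.7230 = -1.0218.
        Two-sided p = 2*Phi(z) = 0.306889.
Step 6: alpha = 0.05. fail to reject H0.

W+ = 52, W- = 26, W = min = 26, p = 0.306889, fail to reject H0.


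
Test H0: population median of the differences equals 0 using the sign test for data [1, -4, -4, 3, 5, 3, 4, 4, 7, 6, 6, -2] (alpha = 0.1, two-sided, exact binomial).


Step 1: Discard zero differences. Original n = 12; n_eff = number of nonzero differences = 12.
Nonzero differences (with sign): +1, -4, -4, +3, +5, +3, +4, +4, +7, +6, +6, -2
Step 2: Count signs: positive = 9, negative = 3.
Step 3: Under H0: P(positive) = 0.5, so the number of positives S ~ Bin(12, 0.5).
Step 4: Two-sided exact p-value = sum of Bin(12,0.5) probabilities at or below the observed probability = 0.145996.
Step 5: alpha = 0.1. fail to reject H0.

n_eff = 12, pos = 9, neg = 3, p = 0.145996, fail to reject H0.


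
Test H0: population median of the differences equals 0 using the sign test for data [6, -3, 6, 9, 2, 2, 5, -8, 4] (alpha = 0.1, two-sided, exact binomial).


Step 1: Discard zero differences. Original n = 9; n_eff = number of nonzero differences = 9.
Nonzero differences (with sign): +6, -3, +6, +9, +2, +2, +5, -8, +4
Step 2: Count signs: positive = 7, negative = 2.
Step 3: Under H0: P(positive) = 0.5, so the number of positives S ~ Bin(9, 0.5).
Step 4: Two-sided exact p-value = sum of Bin(9,0.5) probabilities at or below the observed probability = 0.179688.
Step 5: alpha = 0.1. fail to reject H0.

n_eff = 9, pos = 7, neg = 2, p = 0.179688, fail to reject H0.


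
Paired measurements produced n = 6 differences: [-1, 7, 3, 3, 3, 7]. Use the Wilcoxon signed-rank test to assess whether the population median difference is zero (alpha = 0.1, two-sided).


Step 1: Drop any zero differences (none here) and take |d_i|.
|d| = [1, 7, 3, 3, 3, 7]
Step 2: Midrank |d_i| (ties get averaged ranks).
ranks: |1|->1, |7|->5.5, |3|->3, |3|->3, |3|->3, |7|->5.5
Step 3: Attach original signs; sum ranks with positive sign and with negative sign.
W+ = 5.5 + 3 + 3 + 3 + 5.5 = 20
W- = 1 = 1
(Check: W+ + W- = 21 should equal n(n+1)/2 = 21.)
Step 4: Test statistic W = min(W+, W-) = 1.
Step 5: Ties in |d|, so use the tie-corrected normal approximation.
        E[W] = n(n+1)/4 = 6*7/4 = 10.5.
        Tie groups: |d|=3 (t=3), |d|=7 (t=2); sum(t^3 - t) = 30.
        Var[W] = n(n+1)(2n+1)/24 - sum(t^3-t)/48 = 546/24 - 30/48 = 22.125.
        z = (W - E[W]) / sqrt(Var[W]) = (1 - 10.5) / 4.7037 = -2.0197.
        Two-sided p = 2*Phi(z) = 0.043417.
Step 6: alpha = 0.1. reject H0.

W+ = 20, W- = 1, W = min = 1, p = 0.043417, reject H0.


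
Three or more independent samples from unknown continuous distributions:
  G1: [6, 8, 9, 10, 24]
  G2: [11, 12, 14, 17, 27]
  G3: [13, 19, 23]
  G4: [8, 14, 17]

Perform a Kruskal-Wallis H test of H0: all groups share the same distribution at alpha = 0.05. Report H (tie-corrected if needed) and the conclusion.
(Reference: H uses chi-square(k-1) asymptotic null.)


Step 1: Combine all N = 16 observations and assign midranks.
sorted (value, group, rank): (6,G1,1), (8,G1,2.5), (8,G4,2.5), (9,G1,4), (10,G1,5), (11,G2,6), (12,G2,7), (13,G3,8), (14,G2,9.5), (14,G4,9.5), (17,G2,11.5), (17,G4,11.5), (19,G3,13), (23,G3,14), (24,G1,15), (27,G2,16)
Step 2: Sum ranks within each group.
R_1 = 27.5 (n_1 = 5)
R_2 = 50 (n_2 = 5)
R_3 = 35 (n_3 = 3)
R_4 = 23.5 (n_4 = 3)
Step 3: H = 12/(N(N+1)) * sum(R_i^2/n_i) - 3(N+1)
     = 12/(16*17) * (27.5^2/5 + 50^2/5 + 35^2/3 + 23.5^2/3) - 3*17
     = 0.044118 * 1243.67 - 51
     = 3.867647.
Step 4: Ties present; correction factor C = 1 - 18/(16^3 - 16) = 0.995588. Corrected H = 3.867647 / 0.995588 = 3.884786.
Step 5: Under H0, H ~ chi^2(3); p-value = 0.274177.
Step 6: alpha = 0.05. fail to reject H0.

H = 3.8848, df = 3, p = 0.274177, fail to reject H0.


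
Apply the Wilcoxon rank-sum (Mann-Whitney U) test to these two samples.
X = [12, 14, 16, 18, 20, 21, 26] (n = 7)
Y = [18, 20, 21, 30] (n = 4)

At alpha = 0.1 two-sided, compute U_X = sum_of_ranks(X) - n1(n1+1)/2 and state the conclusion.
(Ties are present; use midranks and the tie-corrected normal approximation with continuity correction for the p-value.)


Step 1: Combine and sort all 11 observations; assign midranks.
sorted (value, group): (12,X), (14,X), (16,X), (18,X), (18,Y), (20,X), (20,Y), (21,X), (21,Y), (26,X), (30,Y)
ranks: 12->1, 14->2, 16->3, 18->4.5, 18->4.5, 20->6.5, 20->6.5, 21->8.5, 21->8.5, 26->10, 30->11
Step 2: Rank sum for X: R1 = 1 + 2 + 3 + 4.5 + 6.5 + 8.5 + 10 = 35.5.
Step 3: U_X = R1 - n1(n1+1)/2 = 35.5 - 7*8/2 = 35.5 - 28 = 7.5.
       U_Y = n1*n2 - U_X = 28 - 7.5 = 20.5.
Step 4: Ties are present, so use the tie-corrected normal approximation (with continuity correction) for the p-value.
Step 5: p-value = 0.253577; compare to alpha = 0.1. fail to reject H0.

U_X = 7.5, p = 0.253577, fail to reject H0 at alpha = 0.1.


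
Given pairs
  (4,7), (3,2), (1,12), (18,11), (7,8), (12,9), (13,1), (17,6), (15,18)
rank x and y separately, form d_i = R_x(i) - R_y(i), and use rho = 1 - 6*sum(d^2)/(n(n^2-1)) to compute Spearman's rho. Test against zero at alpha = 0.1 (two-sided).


Step 1: Rank x and y separately (midranks; no ties here).
rank(x): 4->3, 3->2, 1->1, 18->9, 7->4, 12->5, 13->6, 17->8, 15->7
rank(y): 7->4, 2->2, 12->8, 11->7, 8->5, 9->6, 1->1, 6->3, 18->9
Step 2: d_i = R_x(i) - R_y(i); compute d_i^2.
  (3-4)^2=1, (2-2)^2=0, (1-8)^2=49, (9-7)^2=4, (4-5)^2=1, (5-6)^2=1, (6-1)^2=25, (8-3)^2=25, (7-9)^2=4
sum(d^2) = 110.
Step 3: rho = 1 - 6*110 / (9*(9^2 - 1)) = 1 - 660/720 = 0.083333.
Step 4: Under H0, t = rho * sqrt((n-2)/(1-rho^2)) = 0.2212 ~ t(7).
Step 5: Two-sided p-value from the t-distribution with 7 df = 0.831214.
Step 6: alpha = 0.1. fail to reject H0.

rho = 0.0833, p = 0.831214, fail to reject H0 at alpha = 0.1.


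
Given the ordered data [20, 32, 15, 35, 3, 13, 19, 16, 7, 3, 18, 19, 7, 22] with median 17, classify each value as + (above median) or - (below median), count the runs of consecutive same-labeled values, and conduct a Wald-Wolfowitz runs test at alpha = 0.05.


Step 1: Compute median = 17; label A = above, B = below.
Labels in order: AABABBABBBAABA  (n_A = 7, n_B = 7)
Step 2: Count runs R = 9.
Step 3: Under H0 (random ordering), E[R] = 2*n_A*n_B/(n_A+n_B) + 1 = 2*7*7/14 + 1 = 8.0000.
        Var[R] = 2*n_A*n_B*(2*n_A*n_B - n_A - n_B) / ((n_A+n_B)^2 * (n_A+n_B-1)) = 8232/2548 = 3.2308.
        SD[R] = 1.7974.
Step 4: Continuity-corrected z = (R - 0.5 - E[R]) / SD[R] = (9 - 0.5 - 8.0000) / 1.7974 = 0.2782.
Step 5: Two-sided p-value via normal approximation = 2*(1 - Phi(|z|)) = 0.780879.
Step 6: alpha = 0.05. fail to reject H0.

R = 9, z = 0.2782, p = 0.780879, fail to reject H0.


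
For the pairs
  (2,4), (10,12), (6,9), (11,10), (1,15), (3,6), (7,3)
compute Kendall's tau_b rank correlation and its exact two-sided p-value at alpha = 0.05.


Step 1: Enumerate the 21 unordered pairs (i,j) with i<j and classify each by sign(x_j-x_i) * sign(y_j-y_i).
  (1,2):dx=+8,dy=+8->C; (1,3):dx=+4,dy=+5->C; (1,4):dx=+9,dy=+6->C; (1,5):dx=-1,dy=+11->D
  (1,6):dx=+1,dy=+2->C; (1,7):dx=+5,dy=-1->D; (2,3):dx=-4,dy=-3->C; (2,4):dx=+1,dy=-2->D
  (2,5):dx=-9,dy=+3->D; (2,6):dx=-7,dy=-6->C; (2,7):dx=-3,dy=-9->C; (3,4):dx=+5,dy=+1->C
  (3,5):dx=-5,dy=+6->D; (3,6):dx=-3,dy=-3->C; (3,7):dx=+1,dy=-6->D; (4,5):dx=-10,dy=+5->D
  (4,6):dx=-8,dy=-4->C; (4,7):dx=-4,dy=-7->C; (5,6):dx=+2,dy=-9->D; (5,7):dx=+6,dy=-12->D
  (6,7):dx=+4,dy=-3->D
Step 2: C = 11, D = 10, total pairs = 21.
Step 3: tau = (C - D)/(n(n-1)/2) = (11 - 10)/21 = 0.047619.
Step 4: Exact two-sided p-value (enumerate n! = 5040 permutations of y under H0): p = 1.000000.
Step 5: alpha = 0.05. fail to reject H0.

tau_b = 0.0476 (C=11, D=10), p = 1.000000, fail to reject H0.


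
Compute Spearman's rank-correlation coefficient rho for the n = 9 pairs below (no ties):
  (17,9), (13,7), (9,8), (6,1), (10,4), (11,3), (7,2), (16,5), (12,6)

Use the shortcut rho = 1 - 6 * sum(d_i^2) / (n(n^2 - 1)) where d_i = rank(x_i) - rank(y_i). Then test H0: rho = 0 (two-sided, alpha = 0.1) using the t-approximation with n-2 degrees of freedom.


Step 1: Rank x and y separately (midranks; no ties here).
rank(x): 17->9, 13->7, 9->3, 6->1, 10->4, 11->5, 7->2, 16->8, 12->6
rank(y): 9->9, 7->7, 8->8, 1->1, 4->4, 3->3, 2->2, 5->5, 6->6
Step 2: d_i = R_x(i) - R_y(i); compute d_i^2.
  (9-9)^2=0, (7-7)^2=0, (3-8)^2=25, (1-1)^2=0, (4-4)^2=0, (5-3)^2=4, (2-2)^2=0, (8-5)^2=9, (6-6)^2=0
sum(d^2) = 38.
Step 3: rho = 1 - 6*38 / (9*(9^2 - 1)) = 1 - 228/720 = 0.683333.
Step 4: Under H0, t = rho * sqrt((n-2)/(1-rho^2)) = 2.4763 ~ t(7).
Step 5: Two-sided p-value from the t-distribution with 7 df = 0.042442.
Step 6: alpha = 0.1. reject H0.

rho = 0.6833, p = 0.042442, reject H0 at alpha = 0.1.


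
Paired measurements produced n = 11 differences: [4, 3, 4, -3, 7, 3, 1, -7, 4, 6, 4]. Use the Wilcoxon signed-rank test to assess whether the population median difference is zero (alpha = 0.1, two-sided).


Step 1: Drop any zero differences (none here) and take |d_i|.
|d| = [4, 3, 4, 3, 7, 3, 1, 7, 4, 6, 4]
Step 2: Midrank |d_i| (ties get averaged ranks).
ranks: |4|->6.5, |3|->3, |4|->6.5, |3|->3, |7|->10.5, |3|->3, |1|->1, |7|->10.5, |4|->6.5, |6|->9, |4|->6.5
Step 3: Attach original signs; sum ranks with positive sign and with negative sign.
W+ = 6.5 + 3 + 6.5 + 10.5 + 3 + 1 + 6.5 + 9 + 6.5 = 52.5
W- = 3 + 10.5 = 13.5
(Check: W+ + W- = 66 should equal n(n+1)/2 = 66.)
Step 4: Test statistic W = min(W+, W-) = 13.5.
Step 5: Ties in |d|, so use the tie-corrected normal approximation.
        E[W] = n(n+1)/4 = 11*12/4 = 33.
        Tie groups: |d|=3 (t=3), |d|=4 (t=4), |d|=7 (t=2); sum(t^3 - t) = 90.
        Var[W] = n(n+1)(2n+1)/24 - sum(t^3-t)/48 = 3036/24 - 90/48 = 124.625.
        z = (W - E[W]) / sqrt(Var[W]) = (13.5 - 33) / 11.1636 = -1.7468.
        Two-sided p = 2*Phi(z) = 0.080680.
Step 6: alpha = 0.1. reject H0.

W+ = 52.5, W- = 13.5, W = min = 13.5, p = 0.080680, reject H0.
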